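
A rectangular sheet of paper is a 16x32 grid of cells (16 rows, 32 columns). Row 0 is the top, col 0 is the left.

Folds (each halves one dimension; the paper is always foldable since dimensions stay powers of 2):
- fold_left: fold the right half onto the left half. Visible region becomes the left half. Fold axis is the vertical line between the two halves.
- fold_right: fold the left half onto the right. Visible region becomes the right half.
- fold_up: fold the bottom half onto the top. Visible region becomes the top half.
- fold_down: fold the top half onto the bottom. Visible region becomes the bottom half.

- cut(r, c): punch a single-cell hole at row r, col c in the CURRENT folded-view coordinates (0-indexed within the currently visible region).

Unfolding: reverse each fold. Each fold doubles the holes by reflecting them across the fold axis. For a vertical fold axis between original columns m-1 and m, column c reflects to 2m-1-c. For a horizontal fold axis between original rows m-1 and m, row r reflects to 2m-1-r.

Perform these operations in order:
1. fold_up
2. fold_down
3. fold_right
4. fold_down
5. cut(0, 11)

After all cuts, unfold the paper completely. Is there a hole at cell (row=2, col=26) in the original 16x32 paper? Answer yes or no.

Op 1 fold_up: fold axis h@8; visible region now rows[0,8) x cols[0,32) = 8x32
Op 2 fold_down: fold axis h@4; visible region now rows[4,8) x cols[0,32) = 4x32
Op 3 fold_right: fold axis v@16; visible region now rows[4,8) x cols[16,32) = 4x16
Op 4 fold_down: fold axis h@6; visible region now rows[6,8) x cols[16,32) = 2x16
Op 5 cut(0, 11): punch at orig (6,27); cuts so far [(6, 27)]; region rows[6,8) x cols[16,32) = 2x16
Unfold 1 (reflect across h@6): 2 holes -> [(5, 27), (6, 27)]
Unfold 2 (reflect across v@16): 4 holes -> [(5, 4), (5, 27), (6, 4), (6, 27)]
Unfold 3 (reflect across h@4): 8 holes -> [(1, 4), (1, 27), (2, 4), (2, 27), (5, 4), (5, 27), (6, 4), (6, 27)]
Unfold 4 (reflect across h@8): 16 holes -> [(1, 4), (1, 27), (2, 4), (2, 27), (5, 4), (5, 27), (6, 4), (6, 27), (9, 4), (9, 27), (10, 4), (10, 27), (13, 4), (13, 27), (14, 4), (14, 27)]
Holes: [(1, 4), (1, 27), (2, 4), (2, 27), (5, 4), (5, 27), (6, 4), (6, 27), (9, 4), (9, 27), (10, 4), (10, 27), (13, 4), (13, 27), (14, 4), (14, 27)]

Answer: no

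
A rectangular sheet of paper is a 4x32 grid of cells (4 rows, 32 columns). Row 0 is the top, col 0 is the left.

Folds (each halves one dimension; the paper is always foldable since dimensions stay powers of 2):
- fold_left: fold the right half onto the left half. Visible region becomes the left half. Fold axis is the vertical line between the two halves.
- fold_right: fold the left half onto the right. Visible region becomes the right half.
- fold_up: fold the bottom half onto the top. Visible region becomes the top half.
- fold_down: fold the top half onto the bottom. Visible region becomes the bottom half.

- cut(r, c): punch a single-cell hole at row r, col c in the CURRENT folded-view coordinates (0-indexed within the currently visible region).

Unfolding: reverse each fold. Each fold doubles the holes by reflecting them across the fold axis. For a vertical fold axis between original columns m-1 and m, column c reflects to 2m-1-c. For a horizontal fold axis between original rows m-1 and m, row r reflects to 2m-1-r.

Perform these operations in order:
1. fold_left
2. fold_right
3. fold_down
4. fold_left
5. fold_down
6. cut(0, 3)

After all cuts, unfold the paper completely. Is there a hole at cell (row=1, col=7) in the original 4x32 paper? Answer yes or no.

Answer: no

Derivation:
Op 1 fold_left: fold axis v@16; visible region now rows[0,4) x cols[0,16) = 4x16
Op 2 fold_right: fold axis v@8; visible region now rows[0,4) x cols[8,16) = 4x8
Op 3 fold_down: fold axis h@2; visible region now rows[2,4) x cols[8,16) = 2x8
Op 4 fold_left: fold axis v@12; visible region now rows[2,4) x cols[8,12) = 2x4
Op 5 fold_down: fold axis h@3; visible region now rows[3,4) x cols[8,12) = 1x4
Op 6 cut(0, 3): punch at orig (3,11); cuts so far [(3, 11)]; region rows[3,4) x cols[8,12) = 1x4
Unfold 1 (reflect across h@3): 2 holes -> [(2, 11), (3, 11)]
Unfold 2 (reflect across v@12): 4 holes -> [(2, 11), (2, 12), (3, 11), (3, 12)]
Unfold 3 (reflect across h@2): 8 holes -> [(0, 11), (0, 12), (1, 11), (1, 12), (2, 11), (2, 12), (3, 11), (3, 12)]
Unfold 4 (reflect across v@8): 16 holes -> [(0, 3), (0, 4), (0, 11), (0, 12), (1, 3), (1, 4), (1, 11), (1, 12), (2, 3), (2, 4), (2, 11), (2, 12), (3, 3), (3, 4), (3, 11), (3, 12)]
Unfold 5 (reflect across v@16): 32 holes -> [(0, 3), (0, 4), (0, 11), (0, 12), (0, 19), (0, 20), (0, 27), (0, 28), (1, 3), (1, 4), (1, 11), (1, 12), (1, 19), (1, 20), (1, 27), (1, 28), (2, 3), (2, 4), (2, 11), (2, 12), (2, 19), (2, 20), (2, 27), (2, 28), (3, 3), (3, 4), (3, 11), (3, 12), (3, 19), (3, 20), (3, 27), (3, 28)]
Holes: [(0, 3), (0, 4), (0, 11), (0, 12), (0, 19), (0, 20), (0, 27), (0, 28), (1, 3), (1, 4), (1, 11), (1, 12), (1, 19), (1, 20), (1, 27), (1, 28), (2, 3), (2, 4), (2, 11), (2, 12), (2, 19), (2, 20), (2, 27), (2, 28), (3, 3), (3, 4), (3, 11), (3, 12), (3, 19), (3, 20), (3, 27), (3, 28)]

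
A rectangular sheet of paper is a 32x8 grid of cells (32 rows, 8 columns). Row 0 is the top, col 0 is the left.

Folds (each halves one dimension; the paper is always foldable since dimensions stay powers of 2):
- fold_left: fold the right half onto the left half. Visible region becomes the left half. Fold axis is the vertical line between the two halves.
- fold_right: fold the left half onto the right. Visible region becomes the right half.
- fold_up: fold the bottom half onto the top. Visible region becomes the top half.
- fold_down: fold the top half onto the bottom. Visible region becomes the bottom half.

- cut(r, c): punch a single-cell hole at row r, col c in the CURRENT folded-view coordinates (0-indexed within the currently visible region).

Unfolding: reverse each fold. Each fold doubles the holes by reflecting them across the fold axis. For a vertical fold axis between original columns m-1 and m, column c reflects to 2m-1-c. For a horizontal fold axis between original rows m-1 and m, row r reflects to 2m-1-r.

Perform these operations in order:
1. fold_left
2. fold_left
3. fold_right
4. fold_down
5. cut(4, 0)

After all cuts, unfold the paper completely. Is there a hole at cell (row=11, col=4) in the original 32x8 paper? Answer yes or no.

Op 1 fold_left: fold axis v@4; visible region now rows[0,32) x cols[0,4) = 32x4
Op 2 fold_left: fold axis v@2; visible region now rows[0,32) x cols[0,2) = 32x2
Op 3 fold_right: fold axis v@1; visible region now rows[0,32) x cols[1,2) = 32x1
Op 4 fold_down: fold axis h@16; visible region now rows[16,32) x cols[1,2) = 16x1
Op 5 cut(4, 0): punch at orig (20,1); cuts so far [(20, 1)]; region rows[16,32) x cols[1,2) = 16x1
Unfold 1 (reflect across h@16): 2 holes -> [(11, 1), (20, 1)]
Unfold 2 (reflect across v@1): 4 holes -> [(11, 0), (11, 1), (20, 0), (20, 1)]
Unfold 3 (reflect across v@2): 8 holes -> [(11, 0), (11, 1), (11, 2), (11, 3), (20, 0), (20, 1), (20, 2), (20, 3)]
Unfold 4 (reflect across v@4): 16 holes -> [(11, 0), (11, 1), (11, 2), (11, 3), (11, 4), (11, 5), (11, 6), (11, 7), (20, 0), (20, 1), (20, 2), (20, 3), (20, 4), (20, 5), (20, 6), (20, 7)]
Holes: [(11, 0), (11, 1), (11, 2), (11, 3), (11, 4), (11, 5), (11, 6), (11, 7), (20, 0), (20, 1), (20, 2), (20, 3), (20, 4), (20, 5), (20, 6), (20, 7)]

Answer: yes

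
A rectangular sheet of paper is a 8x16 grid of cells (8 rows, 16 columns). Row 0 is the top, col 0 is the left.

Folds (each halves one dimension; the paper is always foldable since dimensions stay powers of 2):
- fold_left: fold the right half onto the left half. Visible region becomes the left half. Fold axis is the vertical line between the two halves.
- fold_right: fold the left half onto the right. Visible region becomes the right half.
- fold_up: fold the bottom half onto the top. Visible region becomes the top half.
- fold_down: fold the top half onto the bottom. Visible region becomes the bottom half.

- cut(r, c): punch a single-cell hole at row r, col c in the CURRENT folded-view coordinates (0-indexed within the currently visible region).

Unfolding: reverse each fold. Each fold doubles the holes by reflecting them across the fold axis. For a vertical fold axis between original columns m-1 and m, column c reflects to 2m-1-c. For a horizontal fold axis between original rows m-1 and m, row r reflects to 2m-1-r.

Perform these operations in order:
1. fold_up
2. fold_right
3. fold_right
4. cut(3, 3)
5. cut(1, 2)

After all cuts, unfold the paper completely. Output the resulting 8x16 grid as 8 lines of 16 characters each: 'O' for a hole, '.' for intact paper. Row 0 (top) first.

Op 1 fold_up: fold axis h@4; visible region now rows[0,4) x cols[0,16) = 4x16
Op 2 fold_right: fold axis v@8; visible region now rows[0,4) x cols[8,16) = 4x8
Op 3 fold_right: fold axis v@12; visible region now rows[0,4) x cols[12,16) = 4x4
Op 4 cut(3, 3): punch at orig (3,15); cuts so far [(3, 15)]; region rows[0,4) x cols[12,16) = 4x4
Op 5 cut(1, 2): punch at orig (1,14); cuts so far [(1, 14), (3, 15)]; region rows[0,4) x cols[12,16) = 4x4
Unfold 1 (reflect across v@12): 4 holes -> [(1, 9), (1, 14), (3, 8), (3, 15)]
Unfold 2 (reflect across v@8): 8 holes -> [(1, 1), (1, 6), (1, 9), (1, 14), (3, 0), (3, 7), (3, 8), (3, 15)]
Unfold 3 (reflect across h@4): 16 holes -> [(1, 1), (1, 6), (1, 9), (1, 14), (3, 0), (3, 7), (3, 8), (3, 15), (4, 0), (4, 7), (4, 8), (4, 15), (6, 1), (6, 6), (6, 9), (6, 14)]

Answer: ................
.O....O..O....O.
................
O......OO......O
O......OO......O
................
.O....O..O....O.
................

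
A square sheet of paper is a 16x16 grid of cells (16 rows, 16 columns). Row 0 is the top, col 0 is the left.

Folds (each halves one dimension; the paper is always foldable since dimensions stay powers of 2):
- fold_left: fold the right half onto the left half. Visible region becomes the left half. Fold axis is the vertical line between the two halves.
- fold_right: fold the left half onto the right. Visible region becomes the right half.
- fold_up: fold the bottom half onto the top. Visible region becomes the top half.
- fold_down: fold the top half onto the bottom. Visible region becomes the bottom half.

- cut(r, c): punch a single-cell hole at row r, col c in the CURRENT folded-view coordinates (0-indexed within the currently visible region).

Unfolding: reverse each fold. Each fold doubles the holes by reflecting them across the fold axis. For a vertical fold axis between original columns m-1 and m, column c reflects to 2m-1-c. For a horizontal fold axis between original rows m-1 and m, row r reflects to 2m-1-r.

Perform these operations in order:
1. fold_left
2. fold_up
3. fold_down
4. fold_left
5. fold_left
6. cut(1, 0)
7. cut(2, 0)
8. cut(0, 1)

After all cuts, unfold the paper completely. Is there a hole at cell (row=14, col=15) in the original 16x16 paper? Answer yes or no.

Answer: yes

Derivation:
Op 1 fold_left: fold axis v@8; visible region now rows[0,16) x cols[0,8) = 16x8
Op 2 fold_up: fold axis h@8; visible region now rows[0,8) x cols[0,8) = 8x8
Op 3 fold_down: fold axis h@4; visible region now rows[4,8) x cols[0,8) = 4x8
Op 4 fold_left: fold axis v@4; visible region now rows[4,8) x cols[0,4) = 4x4
Op 5 fold_left: fold axis v@2; visible region now rows[4,8) x cols[0,2) = 4x2
Op 6 cut(1, 0): punch at orig (5,0); cuts so far [(5, 0)]; region rows[4,8) x cols[0,2) = 4x2
Op 7 cut(2, 0): punch at orig (6,0); cuts so far [(5, 0), (6, 0)]; region rows[4,8) x cols[0,2) = 4x2
Op 8 cut(0, 1): punch at orig (4,1); cuts so far [(4, 1), (5, 0), (6, 0)]; region rows[4,8) x cols[0,2) = 4x2
Unfold 1 (reflect across v@2): 6 holes -> [(4, 1), (4, 2), (5, 0), (5, 3), (6, 0), (6, 3)]
Unfold 2 (reflect across v@4): 12 holes -> [(4, 1), (4, 2), (4, 5), (4, 6), (5, 0), (5, 3), (5, 4), (5, 7), (6, 0), (6, 3), (6, 4), (6, 7)]
Unfold 3 (reflect across h@4): 24 holes -> [(1, 0), (1, 3), (1, 4), (1, 7), (2, 0), (2, 3), (2, 4), (2, 7), (3, 1), (3, 2), (3, 5), (3, 6), (4, 1), (4, 2), (4, 5), (4, 6), (5, 0), (5, 3), (5, 4), (5, 7), (6, 0), (6, 3), (6, 4), (6, 7)]
Unfold 4 (reflect across h@8): 48 holes -> [(1, 0), (1, 3), (1, 4), (1, 7), (2, 0), (2, 3), (2, 4), (2, 7), (3, 1), (3, 2), (3, 5), (3, 6), (4, 1), (4, 2), (4, 5), (4, 6), (5, 0), (5, 3), (5, 4), (5, 7), (6, 0), (6, 3), (6, 4), (6, 7), (9, 0), (9, 3), (9, 4), (9, 7), (10, 0), (10, 3), (10, 4), (10, 7), (11, 1), (11, 2), (11, 5), (11, 6), (12, 1), (12, 2), (12, 5), (12, 6), (13, 0), (13, 3), (13, 4), (13, 7), (14, 0), (14, 3), (14, 4), (14, 7)]
Unfold 5 (reflect across v@8): 96 holes -> [(1, 0), (1, 3), (1, 4), (1, 7), (1, 8), (1, 11), (1, 12), (1, 15), (2, 0), (2, 3), (2, 4), (2, 7), (2, 8), (2, 11), (2, 12), (2, 15), (3, 1), (3, 2), (3, 5), (3, 6), (3, 9), (3, 10), (3, 13), (3, 14), (4, 1), (4, 2), (4, 5), (4, 6), (4, 9), (4, 10), (4, 13), (4, 14), (5, 0), (5, 3), (5, 4), (5, 7), (5, 8), (5, 11), (5, 12), (5, 15), (6, 0), (6, 3), (6, 4), (6, 7), (6, 8), (6, 11), (6, 12), (6, 15), (9, 0), (9, 3), (9, 4), (9, 7), (9, 8), (9, 11), (9, 12), (9, 15), (10, 0), (10, 3), (10, 4), (10, 7), (10, 8), (10, 11), (10, 12), (10, 15), (11, 1), (11, 2), (11, 5), (11, 6), (11, 9), (11, 10), (11, 13), (11, 14), (12, 1), (12, 2), (12, 5), (12, 6), (12, 9), (12, 10), (12, 13), (12, 14), (13, 0), (13, 3), (13, 4), (13, 7), (13, 8), (13, 11), (13, 12), (13, 15), (14, 0), (14, 3), (14, 4), (14, 7), (14, 8), (14, 11), (14, 12), (14, 15)]
Holes: [(1, 0), (1, 3), (1, 4), (1, 7), (1, 8), (1, 11), (1, 12), (1, 15), (2, 0), (2, 3), (2, 4), (2, 7), (2, 8), (2, 11), (2, 12), (2, 15), (3, 1), (3, 2), (3, 5), (3, 6), (3, 9), (3, 10), (3, 13), (3, 14), (4, 1), (4, 2), (4, 5), (4, 6), (4, 9), (4, 10), (4, 13), (4, 14), (5, 0), (5, 3), (5, 4), (5, 7), (5, 8), (5, 11), (5, 12), (5, 15), (6, 0), (6, 3), (6, 4), (6, 7), (6, 8), (6, 11), (6, 12), (6, 15), (9, 0), (9, 3), (9, 4), (9, 7), (9, 8), (9, 11), (9, 12), (9, 15), (10, 0), (10, 3), (10, 4), (10, 7), (10, 8), (10, 11), (10, 12), (10, 15), (11, 1), (11, 2), (11, 5), (11, 6), (11, 9), (11, 10), (11, 13), (11, 14), (12, 1), (12, 2), (12, 5), (12, 6), (12, 9), (12, 10), (12, 13), (12, 14), (13, 0), (13, 3), (13, 4), (13, 7), (13, 8), (13, 11), (13, 12), (13, 15), (14, 0), (14, 3), (14, 4), (14, 7), (14, 8), (14, 11), (14, 12), (14, 15)]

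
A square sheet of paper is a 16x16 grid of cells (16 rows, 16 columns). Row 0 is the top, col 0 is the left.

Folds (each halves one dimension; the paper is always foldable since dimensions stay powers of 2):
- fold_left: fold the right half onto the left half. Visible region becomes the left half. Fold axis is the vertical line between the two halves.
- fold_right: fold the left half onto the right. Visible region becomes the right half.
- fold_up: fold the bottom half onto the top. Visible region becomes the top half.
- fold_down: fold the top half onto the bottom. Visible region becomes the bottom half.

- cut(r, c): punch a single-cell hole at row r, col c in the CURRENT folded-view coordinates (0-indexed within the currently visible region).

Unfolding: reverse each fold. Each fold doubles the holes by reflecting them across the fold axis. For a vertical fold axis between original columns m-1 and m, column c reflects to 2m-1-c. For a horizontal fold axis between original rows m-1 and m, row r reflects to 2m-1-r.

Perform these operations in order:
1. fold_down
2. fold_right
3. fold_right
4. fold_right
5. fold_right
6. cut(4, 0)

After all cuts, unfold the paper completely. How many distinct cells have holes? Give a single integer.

Answer: 32

Derivation:
Op 1 fold_down: fold axis h@8; visible region now rows[8,16) x cols[0,16) = 8x16
Op 2 fold_right: fold axis v@8; visible region now rows[8,16) x cols[8,16) = 8x8
Op 3 fold_right: fold axis v@12; visible region now rows[8,16) x cols[12,16) = 8x4
Op 4 fold_right: fold axis v@14; visible region now rows[8,16) x cols[14,16) = 8x2
Op 5 fold_right: fold axis v@15; visible region now rows[8,16) x cols[15,16) = 8x1
Op 6 cut(4, 0): punch at orig (12,15); cuts so far [(12, 15)]; region rows[8,16) x cols[15,16) = 8x1
Unfold 1 (reflect across v@15): 2 holes -> [(12, 14), (12, 15)]
Unfold 2 (reflect across v@14): 4 holes -> [(12, 12), (12, 13), (12, 14), (12, 15)]
Unfold 3 (reflect across v@12): 8 holes -> [(12, 8), (12, 9), (12, 10), (12, 11), (12, 12), (12, 13), (12, 14), (12, 15)]
Unfold 4 (reflect across v@8): 16 holes -> [(12, 0), (12, 1), (12, 2), (12, 3), (12, 4), (12, 5), (12, 6), (12, 7), (12, 8), (12, 9), (12, 10), (12, 11), (12, 12), (12, 13), (12, 14), (12, 15)]
Unfold 5 (reflect across h@8): 32 holes -> [(3, 0), (3, 1), (3, 2), (3, 3), (3, 4), (3, 5), (3, 6), (3, 7), (3, 8), (3, 9), (3, 10), (3, 11), (3, 12), (3, 13), (3, 14), (3, 15), (12, 0), (12, 1), (12, 2), (12, 3), (12, 4), (12, 5), (12, 6), (12, 7), (12, 8), (12, 9), (12, 10), (12, 11), (12, 12), (12, 13), (12, 14), (12, 15)]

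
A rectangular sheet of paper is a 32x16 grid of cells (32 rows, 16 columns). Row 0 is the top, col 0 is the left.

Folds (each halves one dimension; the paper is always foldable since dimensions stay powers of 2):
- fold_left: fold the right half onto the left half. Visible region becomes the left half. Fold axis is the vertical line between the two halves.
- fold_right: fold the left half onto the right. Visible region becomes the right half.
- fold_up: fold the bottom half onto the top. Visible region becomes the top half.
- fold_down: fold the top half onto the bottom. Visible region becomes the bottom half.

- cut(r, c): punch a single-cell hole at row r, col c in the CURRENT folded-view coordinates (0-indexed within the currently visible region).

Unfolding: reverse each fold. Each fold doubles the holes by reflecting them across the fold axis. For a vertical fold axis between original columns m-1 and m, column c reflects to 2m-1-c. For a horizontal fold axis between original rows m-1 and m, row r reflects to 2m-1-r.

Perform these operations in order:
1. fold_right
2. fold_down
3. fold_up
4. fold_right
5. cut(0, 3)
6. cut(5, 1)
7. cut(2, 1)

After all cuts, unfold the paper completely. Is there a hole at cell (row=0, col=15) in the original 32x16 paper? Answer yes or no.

Answer: yes

Derivation:
Op 1 fold_right: fold axis v@8; visible region now rows[0,32) x cols[8,16) = 32x8
Op 2 fold_down: fold axis h@16; visible region now rows[16,32) x cols[8,16) = 16x8
Op 3 fold_up: fold axis h@24; visible region now rows[16,24) x cols[8,16) = 8x8
Op 4 fold_right: fold axis v@12; visible region now rows[16,24) x cols[12,16) = 8x4
Op 5 cut(0, 3): punch at orig (16,15); cuts so far [(16, 15)]; region rows[16,24) x cols[12,16) = 8x4
Op 6 cut(5, 1): punch at orig (21,13); cuts so far [(16, 15), (21, 13)]; region rows[16,24) x cols[12,16) = 8x4
Op 7 cut(2, 1): punch at orig (18,13); cuts so far [(16, 15), (18, 13), (21, 13)]; region rows[16,24) x cols[12,16) = 8x4
Unfold 1 (reflect across v@12): 6 holes -> [(16, 8), (16, 15), (18, 10), (18, 13), (21, 10), (21, 13)]
Unfold 2 (reflect across h@24): 12 holes -> [(16, 8), (16, 15), (18, 10), (18, 13), (21, 10), (21, 13), (26, 10), (26, 13), (29, 10), (29, 13), (31, 8), (31, 15)]
Unfold 3 (reflect across h@16): 24 holes -> [(0, 8), (0, 15), (2, 10), (2, 13), (5, 10), (5, 13), (10, 10), (10, 13), (13, 10), (13, 13), (15, 8), (15, 15), (16, 8), (16, 15), (18, 10), (18, 13), (21, 10), (21, 13), (26, 10), (26, 13), (29, 10), (29, 13), (31, 8), (31, 15)]
Unfold 4 (reflect across v@8): 48 holes -> [(0, 0), (0, 7), (0, 8), (0, 15), (2, 2), (2, 5), (2, 10), (2, 13), (5, 2), (5, 5), (5, 10), (5, 13), (10, 2), (10, 5), (10, 10), (10, 13), (13, 2), (13, 5), (13, 10), (13, 13), (15, 0), (15, 7), (15, 8), (15, 15), (16, 0), (16, 7), (16, 8), (16, 15), (18, 2), (18, 5), (18, 10), (18, 13), (21, 2), (21, 5), (21, 10), (21, 13), (26, 2), (26, 5), (26, 10), (26, 13), (29, 2), (29, 5), (29, 10), (29, 13), (31, 0), (31, 7), (31, 8), (31, 15)]
Holes: [(0, 0), (0, 7), (0, 8), (0, 15), (2, 2), (2, 5), (2, 10), (2, 13), (5, 2), (5, 5), (5, 10), (5, 13), (10, 2), (10, 5), (10, 10), (10, 13), (13, 2), (13, 5), (13, 10), (13, 13), (15, 0), (15, 7), (15, 8), (15, 15), (16, 0), (16, 7), (16, 8), (16, 15), (18, 2), (18, 5), (18, 10), (18, 13), (21, 2), (21, 5), (21, 10), (21, 13), (26, 2), (26, 5), (26, 10), (26, 13), (29, 2), (29, 5), (29, 10), (29, 13), (31, 0), (31, 7), (31, 8), (31, 15)]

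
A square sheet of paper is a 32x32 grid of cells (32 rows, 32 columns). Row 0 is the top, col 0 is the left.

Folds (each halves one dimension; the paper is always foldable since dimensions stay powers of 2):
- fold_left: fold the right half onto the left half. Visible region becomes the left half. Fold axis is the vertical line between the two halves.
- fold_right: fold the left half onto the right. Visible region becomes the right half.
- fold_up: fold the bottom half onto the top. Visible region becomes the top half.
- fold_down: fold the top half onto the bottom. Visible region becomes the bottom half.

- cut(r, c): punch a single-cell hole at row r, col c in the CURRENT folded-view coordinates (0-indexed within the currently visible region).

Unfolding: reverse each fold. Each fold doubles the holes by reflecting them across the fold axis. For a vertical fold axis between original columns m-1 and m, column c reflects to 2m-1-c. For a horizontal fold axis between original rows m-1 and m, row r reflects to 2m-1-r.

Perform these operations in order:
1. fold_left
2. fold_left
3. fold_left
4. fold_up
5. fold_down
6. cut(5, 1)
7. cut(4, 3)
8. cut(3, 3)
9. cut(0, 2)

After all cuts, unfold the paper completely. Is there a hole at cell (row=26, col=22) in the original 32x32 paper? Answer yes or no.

Answer: no

Derivation:
Op 1 fold_left: fold axis v@16; visible region now rows[0,32) x cols[0,16) = 32x16
Op 2 fold_left: fold axis v@8; visible region now rows[0,32) x cols[0,8) = 32x8
Op 3 fold_left: fold axis v@4; visible region now rows[0,32) x cols[0,4) = 32x4
Op 4 fold_up: fold axis h@16; visible region now rows[0,16) x cols[0,4) = 16x4
Op 5 fold_down: fold axis h@8; visible region now rows[8,16) x cols[0,4) = 8x4
Op 6 cut(5, 1): punch at orig (13,1); cuts so far [(13, 1)]; region rows[8,16) x cols[0,4) = 8x4
Op 7 cut(4, 3): punch at orig (12,3); cuts so far [(12, 3), (13, 1)]; region rows[8,16) x cols[0,4) = 8x4
Op 8 cut(3, 3): punch at orig (11,3); cuts so far [(11, 3), (12, 3), (13, 1)]; region rows[8,16) x cols[0,4) = 8x4
Op 9 cut(0, 2): punch at orig (8,2); cuts so far [(8, 2), (11, 3), (12, 3), (13, 1)]; region rows[8,16) x cols[0,4) = 8x4
Unfold 1 (reflect across h@8): 8 holes -> [(2, 1), (3, 3), (4, 3), (7, 2), (8, 2), (11, 3), (12, 3), (13, 1)]
Unfold 2 (reflect across h@16): 16 holes -> [(2, 1), (3, 3), (4, 3), (7, 2), (8, 2), (11, 3), (12, 3), (13, 1), (18, 1), (19, 3), (20, 3), (23, 2), (24, 2), (27, 3), (28, 3), (29, 1)]
Unfold 3 (reflect across v@4): 32 holes -> [(2, 1), (2, 6), (3, 3), (3, 4), (4, 3), (4, 4), (7, 2), (7, 5), (8, 2), (8, 5), (11, 3), (11, 4), (12, 3), (12, 4), (13, 1), (13, 6), (18, 1), (18, 6), (19, 3), (19, 4), (20, 3), (20, 4), (23, 2), (23, 5), (24, 2), (24, 5), (27, 3), (27, 4), (28, 3), (28, 4), (29, 1), (29, 6)]
Unfold 4 (reflect across v@8): 64 holes -> [(2, 1), (2, 6), (2, 9), (2, 14), (3, 3), (3, 4), (3, 11), (3, 12), (4, 3), (4, 4), (4, 11), (4, 12), (7, 2), (7, 5), (7, 10), (7, 13), (8, 2), (8, 5), (8, 10), (8, 13), (11, 3), (11, 4), (11, 11), (11, 12), (12, 3), (12, 4), (12, 11), (12, 12), (13, 1), (13, 6), (13, 9), (13, 14), (18, 1), (18, 6), (18, 9), (18, 14), (19, 3), (19, 4), (19, 11), (19, 12), (20, 3), (20, 4), (20, 11), (20, 12), (23, 2), (23, 5), (23, 10), (23, 13), (24, 2), (24, 5), (24, 10), (24, 13), (27, 3), (27, 4), (27, 11), (27, 12), (28, 3), (28, 4), (28, 11), (28, 12), (29, 1), (29, 6), (29, 9), (29, 14)]
Unfold 5 (reflect across v@16): 128 holes -> [(2, 1), (2, 6), (2, 9), (2, 14), (2, 17), (2, 22), (2, 25), (2, 30), (3, 3), (3, 4), (3, 11), (3, 12), (3, 19), (3, 20), (3, 27), (3, 28), (4, 3), (4, 4), (4, 11), (4, 12), (4, 19), (4, 20), (4, 27), (4, 28), (7, 2), (7, 5), (7, 10), (7, 13), (7, 18), (7, 21), (7, 26), (7, 29), (8, 2), (8, 5), (8, 10), (8, 13), (8, 18), (8, 21), (8, 26), (8, 29), (11, 3), (11, 4), (11, 11), (11, 12), (11, 19), (11, 20), (11, 27), (11, 28), (12, 3), (12, 4), (12, 11), (12, 12), (12, 19), (12, 20), (12, 27), (12, 28), (13, 1), (13, 6), (13, 9), (13, 14), (13, 17), (13, 22), (13, 25), (13, 30), (18, 1), (18, 6), (18, 9), (18, 14), (18, 17), (18, 22), (18, 25), (18, 30), (19, 3), (19, 4), (19, 11), (19, 12), (19, 19), (19, 20), (19, 27), (19, 28), (20, 3), (20, 4), (20, 11), (20, 12), (20, 19), (20, 20), (20, 27), (20, 28), (23, 2), (23, 5), (23, 10), (23, 13), (23, 18), (23, 21), (23, 26), (23, 29), (24, 2), (24, 5), (24, 10), (24, 13), (24, 18), (24, 21), (24, 26), (24, 29), (27, 3), (27, 4), (27, 11), (27, 12), (27, 19), (27, 20), (27, 27), (27, 28), (28, 3), (28, 4), (28, 11), (28, 12), (28, 19), (28, 20), (28, 27), (28, 28), (29, 1), (29, 6), (29, 9), (29, 14), (29, 17), (29, 22), (29, 25), (29, 30)]
Holes: [(2, 1), (2, 6), (2, 9), (2, 14), (2, 17), (2, 22), (2, 25), (2, 30), (3, 3), (3, 4), (3, 11), (3, 12), (3, 19), (3, 20), (3, 27), (3, 28), (4, 3), (4, 4), (4, 11), (4, 12), (4, 19), (4, 20), (4, 27), (4, 28), (7, 2), (7, 5), (7, 10), (7, 13), (7, 18), (7, 21), (7, 26), (7, 29), (8, 2), (8, 5), (8, 10), (8, 13), (8, 18), (8, 21), (8, 26), (8, 29), (11, 3), (11, 4), (11, 11), (11, 12), (11, 19), (11, 20), (11, 27), (11, 28), (12, 3), (12, 4), (12, 11), (12, 12), (12, 19), (12, 20), (12, 27), (12, 28), (13, 1), (13, 6), (13, 9), (13, 14), (13, 17), (13, 22), (13, 25), (13, 30), (18, 1), (18, 6), (18, 9), (18, 14), (18, 17), (18, 22), (18, 25), (18, 30), (19, 3), (19, 4), (19, 11), (19, 12), (19, 19), (19, 20), (19, 27), (19, 28), (20, 3), (20, 4), (20, 11), (20, 12), (20, 19), (20, 20), (20, 27), (20, 28), (23, 2), (23, 5), (23, 10), (23, 13), (23, 18), (23, 21), (23, 26), (23, 29), (24, 2), (24, 5), (24, 10), (24, 13), (24, 18), (24, 21), (24, 26), (24, 29), (27, 3), (27, 4), (27, 11), (27, 12), (27, 19), (27, 20), (27, 27), (27, 28), (28, 3), (28, 4), (28, 11), (28, 12), (28, 19), (28, 20), (28, 27), (28, 28), (29, 1), (29, 6), (29, 9), (29, 14), (29, 17), (29, 22), (29, 25), (29, 30)]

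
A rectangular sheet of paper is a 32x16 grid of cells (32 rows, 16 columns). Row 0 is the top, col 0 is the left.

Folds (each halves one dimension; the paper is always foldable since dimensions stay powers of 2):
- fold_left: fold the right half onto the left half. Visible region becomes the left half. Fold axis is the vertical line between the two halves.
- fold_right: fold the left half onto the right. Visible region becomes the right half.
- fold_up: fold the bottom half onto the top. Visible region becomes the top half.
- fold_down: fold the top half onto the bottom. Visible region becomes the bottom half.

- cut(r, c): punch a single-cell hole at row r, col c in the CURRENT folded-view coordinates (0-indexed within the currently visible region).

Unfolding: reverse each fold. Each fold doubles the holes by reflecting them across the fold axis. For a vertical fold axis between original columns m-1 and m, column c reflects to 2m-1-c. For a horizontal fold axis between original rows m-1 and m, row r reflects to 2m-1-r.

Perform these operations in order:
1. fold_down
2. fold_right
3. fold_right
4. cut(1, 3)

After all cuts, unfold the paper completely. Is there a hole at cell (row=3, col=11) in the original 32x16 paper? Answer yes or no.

Op 1 fold_down: fold axis h@16; visible region now rows[16,32) x cols[0,16) = 16x16
Op 2 fold_right: fold axis v@8; visible region now rows[16,32) x cols[8,16) = 16x8
Op 3 fold_right: fold axis v@12; visible region now rows[16,32) x cols[12,16) = 16x4
Op 4 cut(1, 3): punch at orig (17,15); cuts so far [(17, 15)]; region rows[16,32) x cols[12,16) = 16x4
Unfold 1 (reflect across v@12): 2 holes -> [(17, 8), (17, 15)]
Unfold 2 (reflect across v@8): 4 holes -> [(17, 0), (17, 7), (17, 8), (17, 15)]
Unfold 3 (reflect across h@16): 8 holes -> [(14, 0), (14, 7), (14, 8), (14, 15), (17, 0), (17, 7), (17, 8), (17, 15)]
Holes: [(14, 0), (14, 7), (14, 8), (14, 15), (17, 0), (17, 7), (17, 8), (17, 15)]

Answer: no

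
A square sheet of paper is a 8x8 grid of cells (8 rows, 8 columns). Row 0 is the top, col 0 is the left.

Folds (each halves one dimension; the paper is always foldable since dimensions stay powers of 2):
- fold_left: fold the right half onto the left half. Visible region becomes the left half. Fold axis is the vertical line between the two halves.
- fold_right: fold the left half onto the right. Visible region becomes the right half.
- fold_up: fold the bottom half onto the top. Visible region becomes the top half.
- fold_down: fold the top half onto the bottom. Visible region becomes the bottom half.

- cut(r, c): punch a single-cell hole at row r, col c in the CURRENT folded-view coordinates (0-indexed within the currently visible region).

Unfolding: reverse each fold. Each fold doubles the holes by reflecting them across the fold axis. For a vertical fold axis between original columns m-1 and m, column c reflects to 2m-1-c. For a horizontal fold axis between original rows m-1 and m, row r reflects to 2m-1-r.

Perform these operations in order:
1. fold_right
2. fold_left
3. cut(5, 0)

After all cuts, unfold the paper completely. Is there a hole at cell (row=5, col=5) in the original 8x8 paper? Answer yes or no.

Answer: no

Derivation:
Op 1 fold_right: fold axis v@4; visible region now rows[0,8) x cols[4,8) = 8x4
Op 2 fold_left: fold axis v@6; visible region now rows[0,8) x cols[4,6) = 8x2
Op 3 cut(5, 0): punch at orig (5,4); cuts so far [(5, 4)]; region rows[0,8) x cols[4,6) = 8x2
Unfold 1 (reflect across v@6): 2 holes -> [(5, 4), (5, 7)]
Unfold 2 (reflect across v@4): 4 holes -> [(5, 0), (5, 3), (5, 4), (5, 7)]
Holes: [(5, 0), (5, 3), (5, 4), (5, 7)]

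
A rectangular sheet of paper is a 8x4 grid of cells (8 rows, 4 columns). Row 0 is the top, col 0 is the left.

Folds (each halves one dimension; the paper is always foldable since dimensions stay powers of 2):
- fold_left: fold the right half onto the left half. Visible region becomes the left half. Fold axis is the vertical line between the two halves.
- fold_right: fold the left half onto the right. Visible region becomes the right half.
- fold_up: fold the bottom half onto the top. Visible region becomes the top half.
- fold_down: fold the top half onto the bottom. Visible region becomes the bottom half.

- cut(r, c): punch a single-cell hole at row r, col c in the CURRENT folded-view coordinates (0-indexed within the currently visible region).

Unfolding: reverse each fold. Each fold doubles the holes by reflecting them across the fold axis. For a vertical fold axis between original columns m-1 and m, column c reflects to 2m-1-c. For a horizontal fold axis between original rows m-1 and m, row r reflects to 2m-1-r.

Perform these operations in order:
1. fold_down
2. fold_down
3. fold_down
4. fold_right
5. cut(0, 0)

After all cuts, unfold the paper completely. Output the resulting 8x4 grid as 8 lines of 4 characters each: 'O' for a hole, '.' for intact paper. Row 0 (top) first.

Answer: .OO.
.OO.
.OO.
.OO.
.OO.
.OO.
.OO.
.OO.

Derivation:
Op 1 fold_down: fold axis h@4; visible region now rows[4,8) x cols[0,4) = 4x4
Op 2 fold_down: fold axis h@6; visible region now rows[6,8) x cols[0,4) = 2x4
Op 3 fold_down: fold axis h@7; visible region now rows[7,8) x cols[0,4) = 1x4
Op 4 fold_right: fold axis v@2; visible region now rows[7,8) x cols[2,4) = 1x2
Op 5 cut(0, 0): punch at orig (7,2); cuts so far [(7, 2)]; region rows[7,8) x cols[2,4) = 1x2
Unfold 1 (reflect across v@2): 2 holes -> [(7, 1), (7, 2)]
Unfold 2 (reflect across h@7): 4 holes -> [(6, 1), (6, 2), (7, 1), (7, 2)]
Unfold 3 (reflect across h@6): 8 holes -> [(4, 1), (4, 2), (5, 1), (5, 2), (6, 1), (6, 2), (7, 1), (7, 2)]
Unfold 4 (reflect across h@4): 16 holes -> [(0, 1), (0, 2), (1, 1), (1, 2), (2, 1), (2, 2), (3, 1), (3, 2), (4, 1), (4, 2), (5, 1), (5, 2), (6, 1), (6, 2), (7, 1), (7, 2)]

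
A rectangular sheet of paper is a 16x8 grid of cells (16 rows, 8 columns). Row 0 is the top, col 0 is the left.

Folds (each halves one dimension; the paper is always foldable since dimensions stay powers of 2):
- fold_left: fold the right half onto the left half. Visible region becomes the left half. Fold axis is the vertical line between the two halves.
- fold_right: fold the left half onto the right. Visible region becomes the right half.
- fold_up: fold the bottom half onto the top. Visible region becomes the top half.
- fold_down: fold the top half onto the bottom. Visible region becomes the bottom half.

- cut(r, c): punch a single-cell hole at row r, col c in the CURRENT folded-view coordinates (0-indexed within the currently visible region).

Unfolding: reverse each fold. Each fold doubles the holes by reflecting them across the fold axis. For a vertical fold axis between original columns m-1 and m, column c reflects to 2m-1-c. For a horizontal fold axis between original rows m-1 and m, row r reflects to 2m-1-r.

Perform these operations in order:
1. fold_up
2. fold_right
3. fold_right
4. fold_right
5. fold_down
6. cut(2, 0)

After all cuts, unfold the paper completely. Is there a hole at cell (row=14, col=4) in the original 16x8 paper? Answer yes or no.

Op 1 fold_up: fold axis h@8; visible region now rows[0,8) x cols[0,8) = 8x8
Op 2 fold_right: fold axis v@4; visible region now rows[0,8) x cols[4,8) = 8x4
Op 3 fold_right: fold axis v@6; visible region now rows[0,8) x cols[6,8) = 8x2
Op 4 fold_right: fold axis v@7; visible region now rows[0,8) x cols[7,8) = 8x1
Op 5 fold_down: fold axis h@4; visible region now rows[4,8) x cols[7,8) = 4x1
Op 6 cut(2, 0): punch at orig (6,7); cuts so far [(6, 7)]; region rows[4,8) x cols[7,8) = 4x1
Unfold 1 (reflect across h@4): 2 holes -> [(1, 7), (6, 7)]
Unfold 2 (reflect across v@7): 4 holes -> [(1, 6), (1, 7), (6, 6), (6, 7)]
Unfold 3 (reflect across v@6): 8 holes -> [(1, 4), (1, 5), (1, 6), (1, 7), (6, 4), (6, 5), (6, 6), (6, 7)]
Unfold 4 (reflect across v@4): 16 holes -> [(1, 0), (1, 1), (1, 2), (1, 3), (1, 4), (1, 5), (1, 6), (1, 7), (6, 0), (6, 1), (6, 2), (6, 3), (6, 4), (6, 5), (6, 6), (6, 7)]
Unfold 5 (reflect across h@8): 32 holes -> [(1, 0), (1, 1), (1, 2), (1, 3), (1, 4), (1, 5), (1, 6), (1, 7), (6, 0), (6, 1), (6, 2), (6, 3), (6, 4), (6, 5), (6, 6), (6, 7), (9, 0), (9, 1), (9, 2), (9, 3), (9, 4), (9, 5), (9, 6), (9, 7), (14, 0), (14, 1), (14, 2), (14, 3), (14, 4), (14, 5), (14, 6), (14, 7)]
Holes: [(1, 0), (1, 1), (1, 2), (1, 3), (1, 4), (1, 5), (1, 6), (1, 7), (6, 0), (6, 1), (6, 2), (6, 3), (6, 4), (6, 5), (6, 6), (6, 7), (9, 0), (9, 1), (9, 2), (9, 3), (9, 4), (9, 5), (9, 6), (9, 7), (14, 0), (14, 1), (14, 2), (14, 3), (14, 4), (14, 5), (14, 6), (14, 7)]

Answer: yes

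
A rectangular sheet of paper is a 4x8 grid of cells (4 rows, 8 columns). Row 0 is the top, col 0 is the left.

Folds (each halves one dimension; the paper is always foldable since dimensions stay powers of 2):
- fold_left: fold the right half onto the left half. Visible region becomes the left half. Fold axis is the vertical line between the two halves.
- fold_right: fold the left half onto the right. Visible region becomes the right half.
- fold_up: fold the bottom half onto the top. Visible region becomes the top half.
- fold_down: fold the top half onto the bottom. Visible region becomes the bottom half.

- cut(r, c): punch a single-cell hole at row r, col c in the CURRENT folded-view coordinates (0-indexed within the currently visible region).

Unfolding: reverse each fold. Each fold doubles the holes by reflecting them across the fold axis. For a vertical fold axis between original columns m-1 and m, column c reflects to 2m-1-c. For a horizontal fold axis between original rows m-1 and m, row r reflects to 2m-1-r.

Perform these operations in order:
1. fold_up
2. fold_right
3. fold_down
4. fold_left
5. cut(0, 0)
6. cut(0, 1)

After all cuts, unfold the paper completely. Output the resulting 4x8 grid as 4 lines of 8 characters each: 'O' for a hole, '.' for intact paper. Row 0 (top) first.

Op 1 fold_up: fold axis h@2; visible region now rows[0,2) x cols[0,8) = 2x8
Op 2 fold_right: fold axis v@4; visible region now rows[0,2) x cols[4,8) = 2x4
Op 3 fold_down: fold axis h@1; visible region now rows[1,2) x cols[4,8) = 1x4
Op 4 fold_left: fold axis v@6; visible region now rows[1,2) x cols[4,6) = 1x2
Op 5 cut(0, 0): punch at orig (1,4); cuts so far [(1, 4)]; region rows[1,2) x cols[4,6) = 1x2
Op 6 cut(0, 1): punch at orig (1,5); cuts so far [(1, 4), (1, 5)]; region rows[1,2) x cols[4,6) = 1x2
Unfold 1 (reflect across v@6): 4 holes -> [(1, 4), (1, 5), (1, 6), (1, 7)]
Unfold 2 (reflect across h@1): 8 holes -> [(0, 4), (0, 5), (0, 6), (0, 7), (1, 4), (1, 5), (1, 6), (1, 7)]
Unfold 3 (reflect across v@4): 16 holes -> [(0, 0), (0, 1), (0, 2), (0, 3), (0, 4), (0, 5), (0, 6), (0, 7), (1, 0), (1, 1), (1, 2), (1, 3), (1, 4), (1, 5), (1, 6), (1, 7)]
Unfold 4 (reflect across h@2): 32 holes -> [(0, 0), (0, 1), (0, 2), (0, 3), (0, 4), (0, 5), (0, 6), (0, 7), (1, 0), (1, 1), (1, 2), (1, 3), (1, 4), (1, 5), (1, 6), (1, 7), (2, 0), (2, 1), (2, 2), (2, 3), (2, 4), (2, 5), (2, 6), (2, 7), (3, 0), (3, 1), (3, 2), (3, 3), (3, 4), (3, 5), (3, 6), (3, 7)]

Answer: OOOOOOOO
OOOOOOOO
OOOOOOOO
OOOOOOOO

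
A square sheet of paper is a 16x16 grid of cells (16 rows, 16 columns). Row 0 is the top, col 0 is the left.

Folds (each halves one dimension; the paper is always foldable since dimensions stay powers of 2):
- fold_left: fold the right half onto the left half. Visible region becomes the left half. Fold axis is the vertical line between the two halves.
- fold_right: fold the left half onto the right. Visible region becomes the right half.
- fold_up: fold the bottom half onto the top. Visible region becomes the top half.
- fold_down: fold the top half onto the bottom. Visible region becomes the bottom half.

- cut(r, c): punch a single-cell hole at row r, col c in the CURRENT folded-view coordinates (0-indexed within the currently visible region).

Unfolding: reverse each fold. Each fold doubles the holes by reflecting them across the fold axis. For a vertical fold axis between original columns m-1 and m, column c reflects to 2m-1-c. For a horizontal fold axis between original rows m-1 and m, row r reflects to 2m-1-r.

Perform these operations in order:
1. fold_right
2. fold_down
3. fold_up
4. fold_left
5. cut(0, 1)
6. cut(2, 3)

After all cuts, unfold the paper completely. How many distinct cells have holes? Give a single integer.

Op 1 fold_right: fold axis v@8; visible region now rows[0,16) x cols[8,16) = 16x8
Op 2 fold_down: fold axis h@8; visible region now rows[8,16) x cols[8,16) = 8x8
Op 3 fold_up: fold axis h@12; visible region now rows[8,12) x cols[8,16) = 4x8
Op 4 fold_left: fold axis v@12; visible region now rows[8,12) x cols[8,12) = 4x4
Op 5 cut(0, 1): punch at orig (8,9); cuts so far [(8, 9)]; region rows[8,12) x cols[8,12) = 4x4
Op 6 cut(2, 3): punch at orig (10,11); cuts so far [(8, 9), (10, 11)]; region rows[8,12) x cols[8,12) = 4x4
Unfold 1 (reflect across v@12): 4 holes -> [(8, 9), (8, 14), (10, 11), (10, 12)]
Unfold 2 (reflect across h@12): 8 holes -> [(8, 9), (8, 14), (10, 11), (10, 12), (13, 11), (13, 12), (15, 9), (15, 14)]
Unfold 3 (reflect across h@8): 16 holes -> [(0, 9), (0, 14), (2, 11), (2, 12), (5, 11), (5, 12), (7, 9), (7, 14), (8, 9), (8, 14), (10, 11), (10, 12), (13, 11), (13, 12), (15, 9), (15, 14)]
Unfold 4 (reflect across v@8): 32 holes -> [(0, 1), (0, 6), (0, 9), (0, 14), (2, 3), (2, 4), (2, 11), (2, 12), (5, 3), (5, 4), (5, 11), (5, 12), (7, 1), (7, 6), (7, 9), (7, 14), (8, 1), (8, 6), (8, 9), (8, 14), (10, 3), (10, 4), (10, 11), (10, 12), (13, 3), (13, 4), (13, 11), (13, 12), (15, 1), (15, 6), (15, 9), (15, 14)]

Answer: 32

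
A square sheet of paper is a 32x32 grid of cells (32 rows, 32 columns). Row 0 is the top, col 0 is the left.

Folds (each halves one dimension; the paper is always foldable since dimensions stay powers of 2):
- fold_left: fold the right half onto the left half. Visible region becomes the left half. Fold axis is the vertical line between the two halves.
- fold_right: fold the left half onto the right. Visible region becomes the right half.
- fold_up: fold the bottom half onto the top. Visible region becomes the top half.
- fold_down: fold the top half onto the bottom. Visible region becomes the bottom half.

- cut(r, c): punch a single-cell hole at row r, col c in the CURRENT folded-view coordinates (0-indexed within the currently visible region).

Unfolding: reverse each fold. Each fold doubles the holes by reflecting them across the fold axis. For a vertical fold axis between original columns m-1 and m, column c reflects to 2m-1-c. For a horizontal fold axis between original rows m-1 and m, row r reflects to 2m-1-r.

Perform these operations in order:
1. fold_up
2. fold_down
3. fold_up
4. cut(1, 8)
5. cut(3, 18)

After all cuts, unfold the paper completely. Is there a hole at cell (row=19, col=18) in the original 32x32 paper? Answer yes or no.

Op 1 fold_up: fold axis h@16; visible region now rows[0,16) x cols[0,32) = 16x32
Op 2 fold_down: fold axis h@8; visible region now rows[8,16) x cols[0,32) = 8x32
Op 3 fold_up: fold axis h@12; visible region now rows[8,12) x cols[0,32) = 4x32
Op 4 cut(1, 8): punch at orig (9,8); cuts so far [(9, 8)]; region rows[8,12) x cols[0,32) = 4x32
Op 5 cut(3, 18): punch at orig (11,18); cuts so far [(9, 8), (11, 18)]; region rows[8,12) x cols[0,32) = 4x32
Unfold 1 (reflect across h@12): 4 holes -> [(9, 8), (11, 18), (12, 18), (14, 8)]
Unfold 2 (reflect across h@8): 8 holes -> [(1, 8), (3, 18), (4, 18), (6, 8), (9, 8), (11, 18), (12, 18), (14, 8)]
Unfold 3 (reflect across h@16): 16 holes -> [(1, 8), (3, 18), (4, 18), (6, 8), (9, 8), (11, 18), (12, 18), (14, 8), (17, 8), (19, 18), (20, 18), (22, 8), (25, 8), (27, 18), (28, 18), (30, 8)]
Holes: [(1, 8), (3, 18), (4, 18), (6, 8), (9, 8), (11, 18), (12, 18), (14, 8), (17, 8), (19, 18), (20, 18), (22, 8), (25, 8), (27, 18), (28, 18), (30, 8)]

Answer: yes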